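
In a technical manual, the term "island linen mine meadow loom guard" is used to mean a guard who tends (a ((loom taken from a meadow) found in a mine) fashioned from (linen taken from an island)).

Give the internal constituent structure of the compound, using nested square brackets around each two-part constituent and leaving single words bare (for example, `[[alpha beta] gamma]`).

[[[island linen] [mine [meadow loom]]] guard]

Overall it is a kind of guard; the modifier is "island linen mine meadow loom".
Within "island linen mine meadow loom", the head is "loom" (specifically "mine meadow loom") and the modifier is "island linen".
Within "island linen", the head is "linen" and the modifier is "island".
Within "mine meadow loom", the head is "loom" (specifically "meadow loom") and the modifier is "mine".
Within "meadow loom", the head is "loom" and the modifier is "meadow".
So the structure is [[[island linen] [mine [meadow loom]]] guard].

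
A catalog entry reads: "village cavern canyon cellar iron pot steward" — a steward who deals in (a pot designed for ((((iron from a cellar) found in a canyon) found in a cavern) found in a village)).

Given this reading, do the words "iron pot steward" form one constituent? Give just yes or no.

The top-level split is [village cavern canyon cellar iron pot] [steward]; the full structure is [[[village [cavern [canyon [cellar iron]]]] pot] steward].
"iron pot steward" straddles a constituent boundary, so it is not a single unit.

no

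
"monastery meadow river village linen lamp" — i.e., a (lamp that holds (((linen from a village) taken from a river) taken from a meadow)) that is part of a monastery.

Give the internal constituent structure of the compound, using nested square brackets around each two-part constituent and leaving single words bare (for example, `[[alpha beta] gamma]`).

[monastery [[meadow [river [village linen]]] lamp]]

The outermost head in the paraphrase is "lamp" (specifically "meadow river village linen lamp"), modified by "monastery".
"meadow river village linen lamp" → head "lamp", modifier "meadow river village linen".
"meadow river village linen" → head "linen" (specifically "river village linen"), modifier "meadow".
"river village linen" → head "linen" (specifically "village linen"), modifier "river".
"village linen" → head "linen", modifier "village".
So the structure is [monastery [[meadow [river [village linen]]] lamp]].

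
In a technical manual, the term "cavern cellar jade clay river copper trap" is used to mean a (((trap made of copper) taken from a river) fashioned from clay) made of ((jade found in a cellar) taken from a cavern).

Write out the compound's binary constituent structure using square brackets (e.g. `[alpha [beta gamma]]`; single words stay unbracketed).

The outermost head in the paraphrase is "trap" (specifically "clay river copper trap"), modified by "cavern cellar jade".
"cavern cellar jade" → head "jade" (specifically "cellar jade"), modifier "cavern".
"cellar jade" → head "jade", modifier "cellar".
"clay river copper trap" → head "trap" (specifically "river copper trap"), modifier "clay".
"river copper trap" → head "trap" (specifically "copper trap"), modifier "river".
"copper trap" → head "trap", modifier "copper".
So the structure is [[cavern [cellar jade]] [clay [river [copper trap]]]].

[[cavern [cellar jade]] [clay [river [copper trap]]]]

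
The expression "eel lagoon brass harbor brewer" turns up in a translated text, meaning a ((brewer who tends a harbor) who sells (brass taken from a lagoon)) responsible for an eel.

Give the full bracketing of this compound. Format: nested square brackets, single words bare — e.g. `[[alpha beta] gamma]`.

At the top level: head "brewer" (specifically "lagoon brass harbor brewer"); modifier "eel".
"lagoon brass harbor brewer" → head "brewer" (specifically "harbor brewer"), modifier "lagoon brass".
"lagoon brass" → head "brass", modifier "lagoon".
"harbor brewer" → head "brewer", modifier "harbor".
So the structure is [eel [[lagoon brass] [harbor brewer]]].

[eel [[lagoon brass] [harbor brewer]]]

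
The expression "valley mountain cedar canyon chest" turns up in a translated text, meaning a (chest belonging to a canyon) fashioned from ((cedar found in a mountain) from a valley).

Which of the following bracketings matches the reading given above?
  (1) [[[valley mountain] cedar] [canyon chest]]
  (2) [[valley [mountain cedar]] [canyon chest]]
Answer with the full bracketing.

The paraphrase's head is the "chest" part ("canyon chest"); its modifier is "valley mountain cedar".
That top-level split, carried through the inner groups, gives [[valley [mountain cedar]] [canyon chest]].

[[valley [mountain cedar]] [canyon chest]]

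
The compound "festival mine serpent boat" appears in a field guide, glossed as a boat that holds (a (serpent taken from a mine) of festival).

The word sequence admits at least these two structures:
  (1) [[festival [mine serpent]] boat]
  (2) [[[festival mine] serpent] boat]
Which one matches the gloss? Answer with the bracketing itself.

The paraphrase's head is the "boat" part ("boat"); its modifier is "festival mine serpent".
That top-level split, carried through the inner groups, gives [[festival [mine serpent]] boat].

[[festival [mine serpent]] boat]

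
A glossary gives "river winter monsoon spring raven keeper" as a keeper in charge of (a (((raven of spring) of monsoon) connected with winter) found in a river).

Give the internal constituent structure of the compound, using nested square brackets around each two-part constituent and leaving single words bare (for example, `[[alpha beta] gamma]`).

The outermost head in the paraphrase is "keeper", modified by "river winter monsoon spring raven".
"river winter monsoon spring raven" → head "raven" (specifically "winter monsoon spring raven"), modifier "river".
"winter monsoon spring raven" → head "raven" (specifically "monsoon spring raven"), modifier "winter".
"monsoon spring raven" → head "raven" (specifically "spring raven"), modifier "monsoon".
"spring raven" → head "raven", modifier "spring".
So the structure is [[river [winter [monsoon [spring raven]]]] keeper].

[[river [winter [monsoon [spring raven]]]] keeper]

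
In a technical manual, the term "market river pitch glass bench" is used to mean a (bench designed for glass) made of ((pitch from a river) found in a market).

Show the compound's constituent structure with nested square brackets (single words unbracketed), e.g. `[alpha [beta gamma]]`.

[[market [river pitch]] [glass bench]]

Overall it is a kind of bench (specifically "glass bench"); the modifier is "market river pitch".
Inside "market river pitch": head "pitch" (specifically "river pitch"), modifier "market".
Inside "river pitch": head "pitch", modifier "river".
Inside "glass bench": head "bench", modifier "glass".
Assembled: [[market [river pitch]] [glass bench]].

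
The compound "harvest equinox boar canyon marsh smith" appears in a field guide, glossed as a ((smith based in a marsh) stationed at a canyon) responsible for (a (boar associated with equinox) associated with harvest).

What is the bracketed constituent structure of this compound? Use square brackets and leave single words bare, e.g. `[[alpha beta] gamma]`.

Whole compound: head "smith" (specifically "canyon marsh smith"), modifier "harvest equinox boar".
"harvest equinox boar" → head "boar" (specifically "equinox boar"), modifier "harvest".
"equinox boar" → head "boar", modifier "equinox".
"canyon marsh smith" → head "smith" (specifically "marsh smith"), modifier "canyon".
"marsh smith" → head "smith", modifier "marsh".
So the structure is [[harvest [equinox boar]] [canyon [marsh smith]]].

[[harvest [equinox boar]] [canyon [marsh smith]]]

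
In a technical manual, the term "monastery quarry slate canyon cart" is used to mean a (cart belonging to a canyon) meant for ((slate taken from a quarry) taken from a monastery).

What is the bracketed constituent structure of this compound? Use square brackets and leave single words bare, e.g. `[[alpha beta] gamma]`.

[[monastery [quarry slate]] [canyon cart]]

At the top level: head "cart" (specifically "canyon cart"); modifier "monastery quarry slate".
"monastery quarry slate" → head "slate" (specifically "quarry slate"), modifier "monastery".
"quarry slate" → head "slate", modifier "quarry".
"canyon cart" → head "cart", modifier "canyon".
So the structure is [[monastery [quarry slate]] [canyon cart]].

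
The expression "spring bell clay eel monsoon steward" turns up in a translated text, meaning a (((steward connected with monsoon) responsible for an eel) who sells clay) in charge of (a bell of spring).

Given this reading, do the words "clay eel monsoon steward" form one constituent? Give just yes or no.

The paraphrase groups the words so that "clay eel monsoon steward" is one unit: it corresponds to a single parenthesized sub-phrase.
The full structure is [[spring bell] [clay [eel [monsoon steward]]]], in which [clay eel monsoon steward] is a constituent.

yes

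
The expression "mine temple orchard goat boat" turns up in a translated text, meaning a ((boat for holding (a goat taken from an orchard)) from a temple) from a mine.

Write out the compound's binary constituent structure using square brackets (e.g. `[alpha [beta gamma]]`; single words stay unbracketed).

Overall it is a kind of boat (specifically "temple orchard goat boat"); the modifier is "mine".
"temple orchard goat boat" → head "boat" (specifically "orchard goat boat"), modifier "temple".
"orchard goat boat" → head "boat", modifier "orchard goat".
"orchard goat" → head "goat", modifier "orchard".
Putting it together: [mine [temple [[orchard goat] boat]]].

[mine [temple [[orchard goat] boat]]]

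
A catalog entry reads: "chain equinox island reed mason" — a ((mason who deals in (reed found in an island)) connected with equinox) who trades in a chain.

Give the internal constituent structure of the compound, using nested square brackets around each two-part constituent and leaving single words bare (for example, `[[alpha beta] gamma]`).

[chain [equinox [[island reed] mason]]]

At the top level: head "mason" (specifically "equinox island reed mason"); modifier "chain".
"equinox island reed mason" → head "mason" (specifically "island reed mason"), modifier "equinox".
"island reed mason" → head "mason", modifier "island reed".
"island reed" → head "reed", modifier "island".
So the structure is [chain [equinox [[island reed] mason]]].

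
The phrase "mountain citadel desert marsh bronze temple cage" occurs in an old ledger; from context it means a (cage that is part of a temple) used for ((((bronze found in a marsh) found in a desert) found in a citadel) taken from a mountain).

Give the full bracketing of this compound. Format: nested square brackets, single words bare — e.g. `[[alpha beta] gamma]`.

At the top level: head "cage" (specifically "temple cage"); modifier "mountain citadel desert marsh bronze".
"mountain citadel desert marsh bronze" → head "bronze" (specifically "citadel desert marsh bronze"), modifier "mountain".
"citadel desert marsh bronze" → head "bronze" (specifically "desert marsh bronze"), modifier "citadel".
"desert marsh bronze" → head "bronze" (specifically "marsh bronze"), modifier "desert".
"marsh bronze" → head "bronze", modifier "marsh".
"temple cage" → head "cage", modifier "temple".
Putting it together: [[mountain [citadel [desert [marsh bronze]]]] [temple cage]].

[[mountain [citadel [desert [marsh bronze]]]] [temple cage]]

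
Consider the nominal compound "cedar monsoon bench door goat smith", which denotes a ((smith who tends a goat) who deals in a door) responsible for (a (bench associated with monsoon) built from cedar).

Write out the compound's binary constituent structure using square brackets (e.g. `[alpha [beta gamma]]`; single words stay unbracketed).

Whole compound: head "smith" (specifically "door goat smith"), modifier "cedar monsoon bench".
Inside "cedar monsoon bench": head "bench" (specifically "monsoon bench"), modifier "cedar".
Inside "monsoon bench": head "bench", modifier "monsoon".
Inside "door goat smith": head "smith" (specifically "goat smith"), modifier "door".
Inside "goat smith": head "smith", modifier "goat".
So the structure is [[cedar [monsoon bench]] [door [goat smith]]].

[[cedar [monsoon bench]] [door [goat smith]]]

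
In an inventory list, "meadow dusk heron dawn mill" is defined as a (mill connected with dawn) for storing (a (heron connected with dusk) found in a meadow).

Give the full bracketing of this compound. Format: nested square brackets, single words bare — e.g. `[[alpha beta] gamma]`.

[[meadow [dusk heron]] [dawn mill]]

The outermost head in the paraphrase is "mill" (specifically "dawn mill"), modified by "meadow dusk heron".
"meadow dusk heron" → head "heron" (specifically "dusk heron"), modifier "meadow".
"dusk heron" → head "heron", modifier "dusk".
"dawn mill" → head "mill", modifier "dawn".
Putting it together: [[meadow [dusk heron]] [dawn mill]].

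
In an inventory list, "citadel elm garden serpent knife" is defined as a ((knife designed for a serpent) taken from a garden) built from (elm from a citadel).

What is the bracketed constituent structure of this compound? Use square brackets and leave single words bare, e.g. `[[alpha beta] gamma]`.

The outermost head in the paraphrase is "knife" (specifically "garden serpent knife"), modified by "citadel elm".
"citadel elm" → head "elm", modifier "citadel".
"garden serpent knife" → head "knife" (specifically "serpent knife"), modifier "garden".
"serpent knife" → head "knife", modifier "serpent".
Putting it together: [[citadel elm] [garden [serpent knife]]].

[[citadel elm] [garden [serpent knife]]]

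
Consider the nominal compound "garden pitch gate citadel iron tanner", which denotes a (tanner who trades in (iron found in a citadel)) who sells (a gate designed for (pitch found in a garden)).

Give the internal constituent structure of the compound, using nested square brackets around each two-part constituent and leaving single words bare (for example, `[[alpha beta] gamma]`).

[[[garden pitch] gate] [[citadel iron] tanner]]

The outermost head in the paraphrase is "tanner" (specifically "citadel iron tanner"), modified by "garden pitch gate".
Inside "garden pitch gate": head "gate", modifier "garden pitch".
Inside "garden pitch": head "pitch", modifier "garden".
Inside "citadel iron tanner": head "tanner", modifier "citadel iron".
Inside "citadel iron": head "iron", modifier "citadel".
Assembled: [[[garden pitch] gate] [[citadel iron] tanner]].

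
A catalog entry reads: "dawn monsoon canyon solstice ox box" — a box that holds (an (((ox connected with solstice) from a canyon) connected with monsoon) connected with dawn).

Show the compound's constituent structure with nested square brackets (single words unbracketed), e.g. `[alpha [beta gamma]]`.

Overall it is a kind of box; the modifier is "dawn monsoon canyon solstice ox".
"dawn monsoon canyon solstice ox" → head "ox" (specifically "monsoon canyon solstice ox"), modifier "dawn".
"monsoon canyon solstice ox" → head "ox" (specifically "canyon solstice ox"), modifier "monsoon".
"canyon solstice ox" → head "ox" (specifically "solstice ox"), modifier "canyon".
"solstice ox" → head "ox", modifier "solstice".
Putting it together: [[dawn [monsoon [canyon [solstice ox]]]] box].

[[dawn [monsoon [canyon [solstice ox]]]] box]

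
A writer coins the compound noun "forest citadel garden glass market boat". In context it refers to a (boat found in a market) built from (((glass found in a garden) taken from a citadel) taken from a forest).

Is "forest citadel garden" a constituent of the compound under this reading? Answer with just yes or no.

no

The top-level split is [forest citadel garden glass] [market boat]; the full structure is [[forest [citadel [garden glass]]] [market boat]].
"forest citadel garden" straddles a constituent boundary, so it is not a single unit.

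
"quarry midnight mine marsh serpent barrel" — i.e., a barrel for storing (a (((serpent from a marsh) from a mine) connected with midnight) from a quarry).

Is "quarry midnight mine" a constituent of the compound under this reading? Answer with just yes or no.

The top-level split is [quarry midnight mine marsh serpent] [barrel]; the full structure is [[quarry [midnight [mine [marsh serpent]]]] barrel].
"quarry midnight mine" straddles a constituent boundary, so it is not a single unit.

no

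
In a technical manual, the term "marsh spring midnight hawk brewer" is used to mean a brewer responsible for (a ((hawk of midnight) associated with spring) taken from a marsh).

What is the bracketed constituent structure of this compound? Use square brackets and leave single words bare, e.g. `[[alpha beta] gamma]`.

Whole compound: head "brewer", modifier "marsh spring midnight hawk".
"marsh spring midnight hawk" → head "hawk" (specifically "spring midnight hawk"), modifier "marsh".
"spring midnight hawk" → head "hawk" (specifically "midnight hawk"), modifier "spring".
"midnight hawk" → head "hawk", modifier "midnight".
So the structure is [[marsh [spring [midnight hawk]]] brewer].

[[marsh [spring [midnight hawk]]] brewer]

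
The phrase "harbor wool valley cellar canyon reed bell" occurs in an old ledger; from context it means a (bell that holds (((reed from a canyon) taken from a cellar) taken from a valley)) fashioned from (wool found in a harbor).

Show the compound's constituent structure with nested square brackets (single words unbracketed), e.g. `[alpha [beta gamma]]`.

[[harbor wool] [[valley [cellar [canyon reed]]] bell]]

Overall it is a kind of bell (specifically "valley cellar canyon reed bell"); the modifier is "harbor wool".
"harbor wool" → head "wool", modifier "harbor".
"valley cellar canyon reed bell" → head "bell", modifier "valley cellar canyon reed".
"valley cellar canyon reed" → head "reed" (specifically "cellar canyon reed"), modifier "valley".
"cellar canyon reed" → head "reed" (specifically "canyon reed"), modifier "cellar".
"canyon reed" → head "reed", modifier "canyon".
Putting it together: [[harbor wool] [[valley [cellar [canyon reed]]] bell]].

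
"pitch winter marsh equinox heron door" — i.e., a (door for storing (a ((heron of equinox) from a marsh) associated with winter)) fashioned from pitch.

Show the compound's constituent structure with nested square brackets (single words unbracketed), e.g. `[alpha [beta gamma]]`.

At the top level: head "door" (specifically "winter marsh equinox heron door"); modifier "pitch".
Within "winter marsh equinox heron door", the head is "door" and the modifier is "winter marsh equinox heron".
Within "winter marsh equinox heron", the head is "heron" (specifically "marsh equinox heron") and the modifier is "winter".
Within "marsh equinox heron", the head is "heron" (specifically "equinox heron") and the modifier is "marsh".
Within "equinox heron", the head is "heron" and the modifier is "equinox".
Assembled: [pitch [[winter [marsh [equinox heron]]] door]].

[pitch [[winter [marsh [equinox heron]]] door]]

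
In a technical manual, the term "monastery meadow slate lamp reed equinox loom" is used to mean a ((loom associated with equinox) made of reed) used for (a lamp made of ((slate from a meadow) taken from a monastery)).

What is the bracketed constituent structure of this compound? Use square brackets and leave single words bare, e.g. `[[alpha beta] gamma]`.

The outermost head in the paraphrase is "loom" (specifically "reed equinox loom"), modified by "monastery meadow slate lamp".
Within "monastery meadow slate lamp", the head is "lamp" and the modifier is "monastery meadow slate".
Within "monastery meadow slate", the head is "slate" (specifically "meadow slate") and the modifier is "monastery".
Within "meadow slate", the head is "slate" and the modifier is "meadow".
Within "reed equinox loom", the head is "loom" (specifically "equinox loom") and the modifier is "reed".
Within "equinox loom", the head is "loom" and the modifier is "equinox".
Putting it together: [[[monastery [meadow slate]] lamp] [reed [equinox loom]]].

[[[monastery [meadow slate]] lamp] [reed [equinox loom]]]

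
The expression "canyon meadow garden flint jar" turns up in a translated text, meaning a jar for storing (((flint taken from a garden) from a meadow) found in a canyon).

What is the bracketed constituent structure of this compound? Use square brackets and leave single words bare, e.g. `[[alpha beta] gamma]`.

[[canyon [meadow [garden flint]]] jar]

Whole compound: head "jar", modifier "canyon meadow garden flint".
"canyon meadow garden flint" → head "flint" (specifically "meadow garden flint"), modifier "canyon".
"meadow garden flint" → head "flint" (specifically "garden flint"), modifier "meadow".
"garden flint" → head "flint", modifier "garden".
Putting it together: [[canyon [meadow [garden flint]]] jar].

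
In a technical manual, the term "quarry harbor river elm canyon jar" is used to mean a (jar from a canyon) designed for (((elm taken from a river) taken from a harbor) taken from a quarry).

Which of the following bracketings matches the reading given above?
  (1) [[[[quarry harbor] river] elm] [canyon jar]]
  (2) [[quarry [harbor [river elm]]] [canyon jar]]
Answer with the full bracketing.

[[quarry [harbor [river elm]]] [canyon jar]]

The paraphrase's head is the "jar" part ("canyon jar"); its modifier is "quarry harbor river elm".
That top-level split, carried through the inner groups, gives [[quarry [harbor [river elm]]] [canyon jar]].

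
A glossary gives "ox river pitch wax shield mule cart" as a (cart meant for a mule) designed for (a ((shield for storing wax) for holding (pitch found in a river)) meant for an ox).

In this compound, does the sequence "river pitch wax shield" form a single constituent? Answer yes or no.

yes

The paraphrase groups the words so that "river pitch wax shield" is one unit: it corresponds to a single parenthesized sub-phrase.
The full structure is [[ox [[river pitch] [wax shield]]] [mule cart]], in which [river pitch wax shield] is a constituent.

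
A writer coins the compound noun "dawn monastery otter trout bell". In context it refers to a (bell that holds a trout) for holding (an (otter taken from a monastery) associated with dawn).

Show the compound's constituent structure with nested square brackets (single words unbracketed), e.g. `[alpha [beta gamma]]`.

At the top level: head "bell" (specifically "trout bell"); modifier "dawn monastery otter".
Within "dawn monastery otter", the head is "otter" (specifically "monastery otter") and the modifier is "dawn".
Within "monastery otter", the head is "otter" and the modifier is "monastery".
Within "trout bell", the head is "bell" and the modifier is "trout".
Putting it together: [[dawn [monastery otter]] [trout bell]].

[[dawn [monastery otter]] [trout bell]]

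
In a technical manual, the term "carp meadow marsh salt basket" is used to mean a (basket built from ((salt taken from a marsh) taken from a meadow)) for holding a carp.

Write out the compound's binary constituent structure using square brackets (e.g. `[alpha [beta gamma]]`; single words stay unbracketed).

The outermost head in the paraphrase is "basket" (specifically "meadow marsh salt basket"), modified by "carp".
Inside "meadow marsh salt basket": head "basket", modifier "meadow marsh salt".
Inside "meadow marsh salt": head "salt" (specifically "marsh salt"), modifier "meadow".
Inside "marsh salt": head "salt", modifier "marsh".
Putting it together: [carp [[meadow [marsh salt]] basket]].

[carp [[meadow [marsh salt]] basket]]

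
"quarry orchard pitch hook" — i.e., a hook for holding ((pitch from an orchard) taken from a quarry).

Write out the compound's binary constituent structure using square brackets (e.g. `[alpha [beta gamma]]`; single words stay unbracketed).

At the top level: head "hook"; modifier "quarry orchard pitch".
Within "quarry orchard pitch", the head is "pitch" (specifically "orchard pitch") and the modifier is "quarry".
Within "orchard pitch", the head is "pitch" and the modifier is "orchard".
So the structure is [[quarry [orchard pitch]] hook].

[[quarry [orchard pitch]] hook]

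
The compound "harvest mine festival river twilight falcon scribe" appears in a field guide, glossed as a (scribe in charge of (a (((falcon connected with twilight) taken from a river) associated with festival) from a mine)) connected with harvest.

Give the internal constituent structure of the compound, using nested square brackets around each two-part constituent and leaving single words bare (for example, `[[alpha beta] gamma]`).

[harvest [[mine [festival [river [twilight falcon]]]] scribe]]

Overall it is a kind of scribe (specifically "mine festival river twilight falcon scribe"); the modifier is "harvest".
Within "mine festival river twilight falcon scribe", the head is "scribe" and the modifier is "mine festival river twilight falcon".
Within "mine festival river twilight falcon", the head is "falcon" (specifically "festival river twilight falcon") and the modifier is "mine".
Within "festival river twilight falcon", the head is "falcon" (specifically "river twilight falcon") and the modifier is "festival".
Within "river twilight falcon", the head is "falcon" (specifically "twilight falcon") and the modifier is "river".
Within "twilight falcon", the head is "falcon" and the modifier is "twilight".
Putting it together: [harvest [[mine [festival [river [twilight falcon]]]] scribe]].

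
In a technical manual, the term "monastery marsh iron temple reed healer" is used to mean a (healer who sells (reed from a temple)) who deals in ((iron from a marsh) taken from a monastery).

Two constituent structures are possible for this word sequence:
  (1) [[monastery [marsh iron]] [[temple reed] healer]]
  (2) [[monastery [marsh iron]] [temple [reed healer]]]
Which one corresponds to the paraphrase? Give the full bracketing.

The paraphrase's head is the "healer" part ("temple reed healer"); its modifier is "monastery marsh iron".
That top-level split, carried through the inner groups, gives [[monastery [marsh iron]] [[temple reed] healer]].

[[monastery [marsh iron]] [[temple reed] healer]]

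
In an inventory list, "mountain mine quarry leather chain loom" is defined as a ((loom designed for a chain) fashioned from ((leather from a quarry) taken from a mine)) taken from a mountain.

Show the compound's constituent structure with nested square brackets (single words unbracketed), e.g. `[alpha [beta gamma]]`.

Whole compound: head "loom" (specifically "mine quarry leather chain loom"), modifier "mountain".
Within "mine quarry leather chain loom", the head is "loom" (specifically "chain loom") and the modifier is "mine quarry leather".
Within "mine quarry leather", the head is "leather" (specifically "quarry leather") and the modifier is "mine".
Within "quarry leather", the head is "leather" and the modifier is "quarry".
Within "chain loom", the head is "loom" and the modifier is "chain".
Putting it together: [mountain [[mine [quarry leather]] [chain loom]]].

[mountain [[mine [quarry leather]] [chain loom]]]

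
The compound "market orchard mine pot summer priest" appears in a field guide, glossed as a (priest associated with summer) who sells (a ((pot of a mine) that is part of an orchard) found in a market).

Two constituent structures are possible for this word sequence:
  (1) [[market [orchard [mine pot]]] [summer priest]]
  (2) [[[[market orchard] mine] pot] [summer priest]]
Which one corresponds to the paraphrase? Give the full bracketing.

The paraphrase's head is the "priest" part ("summer priest"); its modifier is "market orchard mine pot".
That top-level split, carried through the inner groups, gives [[market [orchard [mine pot]]] [summer priest]].

[[market [orchard [mine pot]]] [summer priest]]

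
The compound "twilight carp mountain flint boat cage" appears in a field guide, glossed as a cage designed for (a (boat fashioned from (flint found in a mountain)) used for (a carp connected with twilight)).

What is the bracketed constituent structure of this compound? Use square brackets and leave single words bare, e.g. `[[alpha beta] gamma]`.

Overall it is a kind of cage; the modifier is "twilight carp mountain flint boat".
Within "twilight carp mountain flint boat", the head is "boat" (specifically "mountain flint boat") and the modifier is "twilight carp".
Within "twilight carp", the head is "carp" and the modifier is "twilight".
Within "mountain flint boat", the head is "boat" and the modifier is "mountain flint".
Within "mountain flint", the head is "flint" and the modifier is "mountain".
Assembled: [[[twilight carp] [[mountain flint] boat]] cage].

[[[twilight carp] [[mountain flint] boat]] cage]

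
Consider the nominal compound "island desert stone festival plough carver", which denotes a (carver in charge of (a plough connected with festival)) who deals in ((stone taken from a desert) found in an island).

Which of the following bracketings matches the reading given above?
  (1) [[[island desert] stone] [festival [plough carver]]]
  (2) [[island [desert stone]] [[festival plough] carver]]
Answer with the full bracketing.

[[island [desert stone]] [[festival plough] carver]]

The paraphrase's head is the "carver" part ("festival plough carver"); its modifier is "island desert stone".
That top-level split, carried through the inner groups, gives [[island [desert stone]] [[festival plough] carver]].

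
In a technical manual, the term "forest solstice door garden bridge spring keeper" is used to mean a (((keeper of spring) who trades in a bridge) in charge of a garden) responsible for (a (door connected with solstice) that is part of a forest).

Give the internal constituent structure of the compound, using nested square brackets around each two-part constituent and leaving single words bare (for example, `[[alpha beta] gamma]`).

[[forest [solstice door]] [garden [bridge [spring keeper]]]]

The outermost head in the paraphrase is "keeper" (specifically "garden bridge spring keeper"), modified by "forest solstice door".
"forest solstice door" → head "door" (specifically "solstice door"), modifier "forest".
"solstice door" → head "door", modifier "solstice".
"garden bridge spring keeper" → head "keeper" (specifically "bridge spring keeper"), modifier "garden".
"bridge spring keeper" → head "keeper" (specifically "spring keeper"), modifier "bridge".
"spring keeper" → head "keeper", modifier "spring".
Assembled: [[forest [solstice door]] [garden [bridge [spring keeper]]]].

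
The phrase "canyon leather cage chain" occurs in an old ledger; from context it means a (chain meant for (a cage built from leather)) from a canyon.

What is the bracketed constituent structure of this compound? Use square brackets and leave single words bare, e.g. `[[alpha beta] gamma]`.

Whole compound: head "chain" (specifically "leather cage chain"), modifier "canyon".
"leather cage chain" → head "chain", modifier "leather cage".
"leather cage" → head "cage", modifier "leather".
So the structure is [canyon [[leather cage] chain]].

[canyon [[leather cage] chain]]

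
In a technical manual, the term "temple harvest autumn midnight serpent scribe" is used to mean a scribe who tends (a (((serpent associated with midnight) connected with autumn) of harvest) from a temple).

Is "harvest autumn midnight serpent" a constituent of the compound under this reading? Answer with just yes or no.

The paraphrase groups the words so that "harvest autumn midnight serpent" is one unit: it corresponds to a single parenthesized sub-phrase.
The full structure is [[temple [harvest [autumn [midnight serpent]]]] scribe], in which [harvest autumn midnight serpent] is a constituent.

yes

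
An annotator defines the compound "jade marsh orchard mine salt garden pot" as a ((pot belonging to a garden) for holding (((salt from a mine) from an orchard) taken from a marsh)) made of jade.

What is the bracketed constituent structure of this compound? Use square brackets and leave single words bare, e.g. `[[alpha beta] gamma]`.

[jade [[marsh [orchard [mine salt]]] [garden pot]]]

At the top level: head "pot" (specifically "marsh orchard mine salt garden pot"); modifier "jade".
Within "marsh orchard mine salt garden pot", the head is "pot" (specifically "garden pot") and the modifier is "marsh orchard mine salt".
Within "marsh orchard mine salt", the head is "salt" (specifically "orchard mine salt") and the modifier is "marsh".
Within "orchard mine salt", the head is "salt" (specifically "mine salt") and the modifier is "orchard".
Within "mine salt", the head is "salt" and the modifier is "mine".
Within "garden pot", the head is "pot" and the modifier is "garden".
Assembled: [jade [[marsh [orchard [mine salt]]] [garden pot]]].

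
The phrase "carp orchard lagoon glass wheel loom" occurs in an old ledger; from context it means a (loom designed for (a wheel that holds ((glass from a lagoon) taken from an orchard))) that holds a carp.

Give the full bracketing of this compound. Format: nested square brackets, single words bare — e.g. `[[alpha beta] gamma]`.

The outermost head in the paraphrase is "loom" (specifically "orchard lagoon glass wheel loom"), modified by "carp".
"orchard lagoon glass wheel loom" → head "loom", modifier "orchard lagoon glass wheel".
"orchard lagoon glass wheel" → head "wheel", modifier "orchard lagoon glass".
"orchard lagoon glass" → head "glass" (specifically "lagoon glass"), modifier "orchard".
"lagoon glass" → head "glass", modifier "lagoon".
Assembled: [carp [[[orchard [lagoon glass]] wheel] loom]].

[carp [[[orchard [lagoon glass]] wheel] loom]]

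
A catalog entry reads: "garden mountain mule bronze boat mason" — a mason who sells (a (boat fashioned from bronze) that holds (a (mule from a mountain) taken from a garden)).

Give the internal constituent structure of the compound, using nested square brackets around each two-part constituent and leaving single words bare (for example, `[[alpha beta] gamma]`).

[[[garden [mountain mule]] [bronze boat]] mason]

Whole compound: head "mason", modifier "garden mountain mule bronze boat".
"garden mountain mule bronze boat" → head "boat" (specifically "bronze boat"), modifier "garden mountain mule".
"garden mountain mule" → head "mule" (specifically "mountain mule"), modifier "garden".
"mountain mule" → head "mule", modifier "mountain".
"bronze boat" → head "boat", modifier "bronze".
Assembled: [[[garden [mountain mule]] [bronze boat]] mason].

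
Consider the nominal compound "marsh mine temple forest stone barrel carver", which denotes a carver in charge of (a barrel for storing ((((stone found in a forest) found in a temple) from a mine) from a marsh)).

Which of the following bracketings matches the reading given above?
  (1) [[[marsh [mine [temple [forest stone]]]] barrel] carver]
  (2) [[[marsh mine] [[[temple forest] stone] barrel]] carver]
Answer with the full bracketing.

The paraphrase's head is the "carver" part ("carver"); its modifier is "marsh mine temple forest stone barrel".
That top-level split, carried through the inner groups, gives [[[marsh [mine [temple [forest stone]]]] barrel] carver].

[[[marsh [mine [temple [forest stone]]]] barrel] carver]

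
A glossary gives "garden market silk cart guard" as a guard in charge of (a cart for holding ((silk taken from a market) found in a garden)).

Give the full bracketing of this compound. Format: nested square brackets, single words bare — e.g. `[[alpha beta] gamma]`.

Whole compound: head "guard", modifier "garden market silk cart".
"garden market silk cart" → head "cart", modifier "garden market silk".
"garden market silk" → head "silk" (specifically "market silk"), modifier "garden".
"market silk" → head "silk", modifier "market".
Putting it together: [[[garden [market silk]] cart] guard].

[[[garden [market silk]] cart] guard]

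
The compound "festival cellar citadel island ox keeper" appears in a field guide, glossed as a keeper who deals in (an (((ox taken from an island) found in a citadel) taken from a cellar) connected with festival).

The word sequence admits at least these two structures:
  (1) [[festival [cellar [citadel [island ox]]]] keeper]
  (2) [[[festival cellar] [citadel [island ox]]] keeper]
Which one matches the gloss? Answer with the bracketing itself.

The paraphrase's head is the "keeper" part ("keeper"); its modifier is "festival cellar citadel island ox".
That top-level split, carried through the inner groups, gives [[festival [cellar [citadel [island ox]]]] keeper].

[[festival [cellar [citadel [island ox]]]] keeper]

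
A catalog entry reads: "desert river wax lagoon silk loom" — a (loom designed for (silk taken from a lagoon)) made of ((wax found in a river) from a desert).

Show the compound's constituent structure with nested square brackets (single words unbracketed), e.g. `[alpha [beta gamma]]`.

At the top level: head "loom" (specifically "lagoon silk loom"); modifier "desert river wax".
Within "desert river wax", the head is "wax" (specifically "river wax") and the modifier is "desert".
Within "river wax", the head is "wax" and the modifier is "river".
Within "lagoon silk loom", the head is "loom" and the modifier is "lagoon silk".
Within "lagoon silk", the head is "silk" and the modifier is "lagoon".
Assembled: [[desert [river wax]] [[lagoon silk] loom]].

[[desert [river wax]] [[lagoon silk] loom]]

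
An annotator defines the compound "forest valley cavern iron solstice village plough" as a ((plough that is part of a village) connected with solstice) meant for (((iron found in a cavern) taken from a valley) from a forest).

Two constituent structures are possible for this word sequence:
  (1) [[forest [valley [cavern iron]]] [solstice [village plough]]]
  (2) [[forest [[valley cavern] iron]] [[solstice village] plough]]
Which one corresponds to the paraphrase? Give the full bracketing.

The paraphrase's head is the "plough" part ("solstice village plough"); its modifier is "forest valley cavern iron".
That top-level split, carried through the inner groups, gives [[forest [valley [cavern iron]]] [solstice [village plough]]].

[[forest [valley [cavern iron]]] [solstice [village plough]]]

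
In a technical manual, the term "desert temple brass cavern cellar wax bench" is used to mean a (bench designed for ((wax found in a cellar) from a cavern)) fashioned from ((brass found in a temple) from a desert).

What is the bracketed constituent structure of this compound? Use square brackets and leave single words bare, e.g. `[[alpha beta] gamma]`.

At the top level: head "bench" (specifically "cavern cellar wax bench"); modifier "desert temple brass".
Within "desert temple brass", the head is "brass" (specifically "temple brass") and the modifier is "desert".
Within "temple brass", the head is "brass" and the modifier is "temple".
Within "cavern cellar wax bench", the head is "bench" and the modifier is "cavern cellar wax".
Within "cavern cellar wax", the head is "wax" (specifically "cellar wax") and the modifier is "cavern".
Within "cellar wax", the head is "wax" and the modifier is "cellar".
Assembled: [[desert [temple brass]] [[cavern [cellar wax]] bench]].

[[desert [temple brass]] [[cavern [cellar wax]] bench]]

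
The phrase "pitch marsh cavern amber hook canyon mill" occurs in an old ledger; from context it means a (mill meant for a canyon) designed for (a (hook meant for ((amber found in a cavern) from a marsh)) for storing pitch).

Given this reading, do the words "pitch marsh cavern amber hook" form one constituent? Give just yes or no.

yes

The paraphrase groups the words so that "pitch marsh cavern amber hook" is one unit: it corresponds to a single parenthesized sub-phrase.
The full structure is [[pitch [[marsh [cavern amber]] hook]] [canyon mill]], in which [pitch marsh cavern amber hook] is a constituent.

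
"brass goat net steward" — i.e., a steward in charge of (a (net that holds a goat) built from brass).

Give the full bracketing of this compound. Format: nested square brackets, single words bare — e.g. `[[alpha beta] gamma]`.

The outermost head in the paraphrase is "steward", modified by "brass goat net".
Within "brass goat net", the head is "net" (specifically "goat net") and the modifier is "brass".
Within "goat net", the head is "net" and the modifier is "goat".
Assembled: [[brass [goat net]] steward].

[[brass [goat net]] steward]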